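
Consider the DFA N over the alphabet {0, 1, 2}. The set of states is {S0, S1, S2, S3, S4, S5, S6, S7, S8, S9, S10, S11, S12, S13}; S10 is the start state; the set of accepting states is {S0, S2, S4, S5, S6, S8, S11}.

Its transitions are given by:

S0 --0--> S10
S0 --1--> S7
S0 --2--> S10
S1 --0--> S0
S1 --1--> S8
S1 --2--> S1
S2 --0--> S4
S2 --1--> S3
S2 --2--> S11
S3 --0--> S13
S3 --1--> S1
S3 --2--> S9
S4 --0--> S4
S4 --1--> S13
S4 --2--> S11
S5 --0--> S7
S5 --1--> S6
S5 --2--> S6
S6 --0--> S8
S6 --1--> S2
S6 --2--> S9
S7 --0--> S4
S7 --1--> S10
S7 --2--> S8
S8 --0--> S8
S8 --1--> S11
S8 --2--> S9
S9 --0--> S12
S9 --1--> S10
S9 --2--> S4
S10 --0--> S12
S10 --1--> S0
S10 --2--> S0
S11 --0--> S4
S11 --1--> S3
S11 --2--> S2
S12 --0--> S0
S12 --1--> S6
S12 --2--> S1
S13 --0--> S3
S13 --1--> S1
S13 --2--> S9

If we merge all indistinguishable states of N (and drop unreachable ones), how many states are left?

Reachable states from the start: {S0,S1,S2,S3,S4,S6,S7,S8,S9,S10,S11,S12,S13}. Unreachable: {S5} — drop them.
Start with accepting vs non-accepting: {S0,S2,S4,S6,S8,S11} | {S1,S3,S7,S9,S10,S12,S13}.
Refine {S0,S2,S4,S6,S8,S11} on symbol 0: members go to different blocks, giving {S2,S4,S6,S8,S11} and {S0}.
On input 1, block {S2,S4,S6,S8,S11} splits into {S2,S4,S11} and {S6,S8}.
On input 0, block {S1,S3,S7,S9,S10,S12,S13} splits into {S3,S9,S10,S13} and {S1,S12} and {S7}.
On input 0, block {S3,S9,S10,S13} splits into {S3,S13} and {S9,S10}.
On input 1, block {S9,S10} splits into {S9} and {S10}.
No further refinement is possible. Final partition (8 blocks): {S2,S4,S11} | {S3,S13} | {S0} | {S6,S8} | {S1,S12} | {S7} | {S9} | {S10}.

8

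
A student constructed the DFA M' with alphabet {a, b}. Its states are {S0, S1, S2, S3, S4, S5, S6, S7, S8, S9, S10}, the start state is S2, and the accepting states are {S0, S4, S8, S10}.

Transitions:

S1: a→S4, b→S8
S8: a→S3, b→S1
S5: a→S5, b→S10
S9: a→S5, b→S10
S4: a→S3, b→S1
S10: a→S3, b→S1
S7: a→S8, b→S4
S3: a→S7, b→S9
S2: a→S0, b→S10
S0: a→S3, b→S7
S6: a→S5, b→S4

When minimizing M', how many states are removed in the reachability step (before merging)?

No path from S2 leads to S6; the other 10 states are all reachable.

1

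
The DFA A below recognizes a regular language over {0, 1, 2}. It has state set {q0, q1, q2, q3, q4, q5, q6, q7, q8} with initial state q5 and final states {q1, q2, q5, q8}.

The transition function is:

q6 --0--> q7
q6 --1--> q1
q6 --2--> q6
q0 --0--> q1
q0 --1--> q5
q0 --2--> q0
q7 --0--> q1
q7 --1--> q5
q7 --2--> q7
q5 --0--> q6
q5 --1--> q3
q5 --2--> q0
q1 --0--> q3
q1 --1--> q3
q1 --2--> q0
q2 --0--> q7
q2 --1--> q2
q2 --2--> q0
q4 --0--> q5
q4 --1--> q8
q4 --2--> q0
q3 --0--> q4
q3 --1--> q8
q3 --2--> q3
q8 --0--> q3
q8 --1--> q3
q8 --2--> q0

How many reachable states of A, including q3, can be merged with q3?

2

Reachable states from the start: {q0,q1,q3,q4,q5,q6,q7,q8}. Unreachable: {q2} — drop them.
Start with accepting vs non-accepting: {q1,q5,q8} | {q0,q3,q4,q6,q7}.
Refine {q0,q3,q4,q6,q7} on symbol 0: members go to different blocks, giving {q0,q4,q7} and {q3,q6}.
The partition is now stable with 3 blocks: {q1,q5,q8} | {q0,q4,q7} | {q3,q6}.
The equivalence class containing q3 is {q3,q6}, of size 2.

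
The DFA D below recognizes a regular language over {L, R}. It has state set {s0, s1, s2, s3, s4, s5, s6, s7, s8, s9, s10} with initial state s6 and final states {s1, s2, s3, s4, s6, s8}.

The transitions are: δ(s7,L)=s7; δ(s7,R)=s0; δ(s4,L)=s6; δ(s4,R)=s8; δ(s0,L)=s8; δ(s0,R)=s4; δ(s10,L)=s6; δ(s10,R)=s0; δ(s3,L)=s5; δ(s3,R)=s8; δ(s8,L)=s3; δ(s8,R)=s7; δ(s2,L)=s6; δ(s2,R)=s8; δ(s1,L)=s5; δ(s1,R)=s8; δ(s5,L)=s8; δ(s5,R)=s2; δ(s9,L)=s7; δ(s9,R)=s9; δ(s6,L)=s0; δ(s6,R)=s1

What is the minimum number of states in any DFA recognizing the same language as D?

States {s9,s10} cannot be reached from the start state, so discard them.
Start with accepting vs non-accepting: {s1,s2,s3,s4,s6,s8} | {s0,s5,s7}.
Split {s1,s2,s3,s4,s6,s8} by δ(·,L) → {s1,s3,s6} and {s2,s4,s8}.
Split {s1,s3,s6} by δ(·,R) → {s1,s3} and {s6}.
On input L, block {s0,s5,s7} splits into {s0,s5} and {s7}.
On input L, block {s2,s4,s8} splits into {s2,s4} and {s8}.
The partition is now stable with 6 blocks: {s1,s3} | {s0,s5} | {s2,s4} | {s6} | {s7} | {s8}.

6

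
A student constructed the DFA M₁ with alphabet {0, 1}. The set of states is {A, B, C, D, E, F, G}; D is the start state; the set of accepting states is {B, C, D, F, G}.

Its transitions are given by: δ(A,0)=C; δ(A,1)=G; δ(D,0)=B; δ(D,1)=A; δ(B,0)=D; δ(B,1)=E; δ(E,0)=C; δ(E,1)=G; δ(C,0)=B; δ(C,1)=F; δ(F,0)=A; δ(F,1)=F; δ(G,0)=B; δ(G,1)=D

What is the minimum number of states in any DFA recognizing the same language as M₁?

Every state is reachable, so we keep all 7.
P0 = {B,C,D,F,G} | {A,E}.
Refine {B,C,D,F,G} on symbol 0: members go to different blocks, giving {B,C,D,G} and {F}.
On input 1, block {B,C,D,G} splits into {B,D} and {C} and {G}.
Stable partition: {B,D} | {A,E} | {F} | {C} | {G} — 5 equivalence classes.

5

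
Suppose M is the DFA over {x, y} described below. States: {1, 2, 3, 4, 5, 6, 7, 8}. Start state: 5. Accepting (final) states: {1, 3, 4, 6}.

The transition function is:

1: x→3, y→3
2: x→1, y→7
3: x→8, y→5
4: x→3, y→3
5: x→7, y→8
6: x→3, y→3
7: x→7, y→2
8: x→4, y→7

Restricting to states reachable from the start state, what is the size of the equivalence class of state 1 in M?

2

First remove the unreachable states {6}; 7 states remain.
Initial partition by acceptance: {1,3,4} | {2,5,7,8}.
Split {1,3,4} by δ(·,x) → {1,4} and {3}.
Refine {2,5,7,8} on symbol x: members go to different blocks, giving {2,8} and {5,7}.
No further refinement is possible. Final partition (4 blocks): {1,4} | {2,8} | {3} | {5,7}.
The equivalence class containing 1 is {1,4}, of size 2.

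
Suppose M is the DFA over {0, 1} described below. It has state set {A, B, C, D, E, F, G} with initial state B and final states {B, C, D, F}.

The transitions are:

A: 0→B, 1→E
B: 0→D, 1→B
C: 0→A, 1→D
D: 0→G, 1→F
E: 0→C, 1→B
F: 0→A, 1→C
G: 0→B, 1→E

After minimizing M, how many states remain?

4

Start with accepting vs non-accepting: {B,C,D,F} | {A,E,G}.
On input 0, block {B,C,D,F} splits into {C,D,F} and {B}.
Refine {A,E,G} on symbol 0: members go to different blocks, giving {A,G} and {E}.
The partition is now stable with 4 blocks: {C,D,F} | {A,G} | {B} | {E}.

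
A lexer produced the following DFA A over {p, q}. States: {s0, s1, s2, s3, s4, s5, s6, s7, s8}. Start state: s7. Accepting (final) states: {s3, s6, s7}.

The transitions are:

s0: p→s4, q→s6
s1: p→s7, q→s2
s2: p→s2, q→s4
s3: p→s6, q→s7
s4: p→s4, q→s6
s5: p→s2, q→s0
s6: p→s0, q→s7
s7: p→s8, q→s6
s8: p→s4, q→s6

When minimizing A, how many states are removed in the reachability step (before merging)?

4

No path from s7 leads to s1, s2, s3, s5; the other 5 states are all reachable.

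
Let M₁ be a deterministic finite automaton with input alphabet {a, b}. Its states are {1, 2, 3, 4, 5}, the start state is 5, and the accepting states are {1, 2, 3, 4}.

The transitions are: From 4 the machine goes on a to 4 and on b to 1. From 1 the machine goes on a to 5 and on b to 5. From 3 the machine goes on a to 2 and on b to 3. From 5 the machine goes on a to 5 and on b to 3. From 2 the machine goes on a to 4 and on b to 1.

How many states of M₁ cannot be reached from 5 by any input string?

0

A breadth-first search from the start state visits every state.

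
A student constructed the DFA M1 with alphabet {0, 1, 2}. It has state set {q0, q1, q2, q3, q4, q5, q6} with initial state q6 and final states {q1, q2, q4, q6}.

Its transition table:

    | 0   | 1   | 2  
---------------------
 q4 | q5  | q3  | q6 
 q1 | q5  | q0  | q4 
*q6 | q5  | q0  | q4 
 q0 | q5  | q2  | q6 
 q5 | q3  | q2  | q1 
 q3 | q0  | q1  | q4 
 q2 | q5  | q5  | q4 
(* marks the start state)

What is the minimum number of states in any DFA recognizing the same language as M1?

2

Start with accepting vs non-accepting: {q1,q2,q4,q6} | {q0,q3,q5}.
Stable partition: {q1,q2,q4,q6} | {q0,q3,q5} — 2 equivalence classes.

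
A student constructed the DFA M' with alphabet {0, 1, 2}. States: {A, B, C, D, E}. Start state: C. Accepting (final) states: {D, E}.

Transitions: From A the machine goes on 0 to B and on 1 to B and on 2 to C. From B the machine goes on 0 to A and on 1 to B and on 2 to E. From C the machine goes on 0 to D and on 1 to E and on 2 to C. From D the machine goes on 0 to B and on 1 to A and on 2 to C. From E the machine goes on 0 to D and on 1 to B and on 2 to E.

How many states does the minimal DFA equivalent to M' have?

Initial partition by acceptance: {D,E} | {A,B,C}.
On input 0, block {D,E} splits into {D} and {E}.
On input 0, block {A,B,C} splits into {A,B} and {C}.
Split {A,B} by δ(·,2) → {A} and {B}.
No further refinement is possible. Final partition (5 blocks): {D} | {A} | {E} | {C} | {B}.

5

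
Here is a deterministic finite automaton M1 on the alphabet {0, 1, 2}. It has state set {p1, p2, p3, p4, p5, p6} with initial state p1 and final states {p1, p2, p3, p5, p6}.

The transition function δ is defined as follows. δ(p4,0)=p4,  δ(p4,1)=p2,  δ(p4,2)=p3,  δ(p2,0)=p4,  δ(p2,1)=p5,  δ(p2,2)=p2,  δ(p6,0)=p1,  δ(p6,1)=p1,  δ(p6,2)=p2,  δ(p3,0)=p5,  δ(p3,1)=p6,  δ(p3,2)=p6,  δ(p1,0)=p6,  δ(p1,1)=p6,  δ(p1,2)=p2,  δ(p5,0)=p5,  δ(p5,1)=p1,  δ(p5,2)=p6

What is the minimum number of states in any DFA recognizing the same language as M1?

Every state is reachable, so we keep all 6.
P0 = {p1,p2,p3,p5,p6} | {p4}.
On input 0, block {p1,p2,p3,p5,p6} splits into {p1,p3,p5,p6} and {p2}.
Split {p1,p3,p5,p6} by δ(·,2) → {p1,p6} and {p3,p5}.
Stable partition: {p1,p6} | {p4} | {p2} | {p3,p5} — 4 equivalence classes.

4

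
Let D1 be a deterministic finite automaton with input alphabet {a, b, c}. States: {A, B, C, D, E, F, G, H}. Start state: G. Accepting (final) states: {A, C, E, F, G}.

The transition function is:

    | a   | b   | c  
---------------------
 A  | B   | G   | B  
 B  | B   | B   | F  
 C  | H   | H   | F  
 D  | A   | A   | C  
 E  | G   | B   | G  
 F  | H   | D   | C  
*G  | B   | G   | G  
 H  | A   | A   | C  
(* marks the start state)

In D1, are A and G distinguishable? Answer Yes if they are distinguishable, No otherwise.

Yes

First remove the unreachable states {E}; 7 states remain.
Initial partition by acceptance: {A,C,F,G} | {B,D,H}.
Split {A,C,F,G} by δ(·,b) → {A,G} and {C,F}.
Refine {A,G} on symbol c: members go to different blocks, giving {A} and {G}.
Split {B,D,H} by δ(·,a) → {D,H} and {B}.
The partition is now stable with 5 blocks: {A} | {D,H} | {C,F} | {G} | {B}.
A and G end up in different blocks, so they are distinguishable. For instance, the string 'c' is accepted from only G.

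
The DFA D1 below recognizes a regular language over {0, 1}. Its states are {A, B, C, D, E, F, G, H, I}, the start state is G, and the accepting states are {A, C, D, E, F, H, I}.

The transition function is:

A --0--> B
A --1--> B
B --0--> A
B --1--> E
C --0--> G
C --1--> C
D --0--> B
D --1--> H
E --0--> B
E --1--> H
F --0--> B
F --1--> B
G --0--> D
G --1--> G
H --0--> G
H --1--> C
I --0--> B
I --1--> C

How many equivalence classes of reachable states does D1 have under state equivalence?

5

First remove the unreachable states {F,I}; 7 states remain.
P0 = {A,C,D,E,H} | {B,G}.
Split {A,C,D,E,H} by δ(·,1) → {C,D,E,H} and {A}.
Split {B,G} by δ(·,0) → {B} and {G}.
On input 0, block {C,D,E,H} splits into {C,H} and {D,E}.
Stable partition: {C,H} | {B} | {A} | {G} | {D,E} — 5 equivalence classes.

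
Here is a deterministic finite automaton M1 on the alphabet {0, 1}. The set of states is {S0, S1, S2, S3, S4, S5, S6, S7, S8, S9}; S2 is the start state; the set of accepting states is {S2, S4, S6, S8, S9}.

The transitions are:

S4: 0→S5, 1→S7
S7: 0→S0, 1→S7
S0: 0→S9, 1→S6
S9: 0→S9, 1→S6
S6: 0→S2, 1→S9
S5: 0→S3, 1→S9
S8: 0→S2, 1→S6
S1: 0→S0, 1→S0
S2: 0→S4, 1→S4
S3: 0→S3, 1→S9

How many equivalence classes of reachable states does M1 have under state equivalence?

Reachable states from the start: {S0,S2,S3,S4,S5,S6,S7,S9}. Unreachable: {S1,S8} — drop them.
P0 = {S2,S4,S6,S9} | {S0,S3,S5,S7}.
Refine {S2,S4,S6,S9} on symbol 0: members go to different blocks, giving {S2,S6,S9} and {S4}.
On input 0, block {S2,S6,S9} splits into {S6,S9} and {S2}.
On input 0, block {S6,S9} splits into {S6} and {S9}.
Refine {S0,S3,S5,S7} on symbol 0: members go to different blocks, giving {S3,S5,S7} and {S0}.
On input 0, block {S3,S5,S7} splits into {S3,S5} and {S7}.
No further refinement is possible. Final partition (7 blocks): {S6} | {S3,S5} | {S4} | {S2} | {S9} | {S0} | {S7}.

7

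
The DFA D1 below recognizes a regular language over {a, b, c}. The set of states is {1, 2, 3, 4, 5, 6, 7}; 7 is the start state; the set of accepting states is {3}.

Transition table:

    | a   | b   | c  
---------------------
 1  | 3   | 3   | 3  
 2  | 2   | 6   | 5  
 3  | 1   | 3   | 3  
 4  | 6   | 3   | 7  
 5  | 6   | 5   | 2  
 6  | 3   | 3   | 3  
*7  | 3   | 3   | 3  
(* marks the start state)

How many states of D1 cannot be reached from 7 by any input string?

4

Starting at 7 and following transitions, the reachable set is {1, 3, 7}. That leaves 2, 4, 5, 6 unreachable — 4 in total.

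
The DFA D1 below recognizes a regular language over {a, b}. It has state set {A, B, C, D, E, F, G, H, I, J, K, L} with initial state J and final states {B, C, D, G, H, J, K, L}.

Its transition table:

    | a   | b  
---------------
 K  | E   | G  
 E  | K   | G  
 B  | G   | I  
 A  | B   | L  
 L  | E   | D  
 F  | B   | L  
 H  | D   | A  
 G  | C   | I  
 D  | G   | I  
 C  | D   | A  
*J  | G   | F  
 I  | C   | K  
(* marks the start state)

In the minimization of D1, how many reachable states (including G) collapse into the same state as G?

States {H} cannot be reached from the start state, so discard them.
Start with accepting vs non-accepting: {B,C,D,G,J,K,L} | {A,E,F,I}.
Split {B,C,D,G,J,K,L} by δ(·,a) → {B,C,D,G,J} and {K,L}.
Split {A,E,F,I} by δ(·,a) → {A,F,I} and {E}.
Stable partition: {B,C,D,G,J} | {A,F,I} | {K,L} | {E} — 4 equivalence classes.
State G belongs to the block {B,C,D,G,J}, which has 5 states.

5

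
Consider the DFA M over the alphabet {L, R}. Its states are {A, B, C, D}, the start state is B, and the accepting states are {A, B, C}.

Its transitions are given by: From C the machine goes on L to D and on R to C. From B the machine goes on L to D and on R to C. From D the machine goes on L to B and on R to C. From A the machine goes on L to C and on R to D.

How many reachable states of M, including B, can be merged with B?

2

Reachable states from the start: {B,C,D}. Unreachable: {A} — drop them.
P0 = {B,C} | {D}.
Stable partition: {B,C} | {D} — 2 equivalence classes.
The equivalence class containing B is {B,C}, of size 2.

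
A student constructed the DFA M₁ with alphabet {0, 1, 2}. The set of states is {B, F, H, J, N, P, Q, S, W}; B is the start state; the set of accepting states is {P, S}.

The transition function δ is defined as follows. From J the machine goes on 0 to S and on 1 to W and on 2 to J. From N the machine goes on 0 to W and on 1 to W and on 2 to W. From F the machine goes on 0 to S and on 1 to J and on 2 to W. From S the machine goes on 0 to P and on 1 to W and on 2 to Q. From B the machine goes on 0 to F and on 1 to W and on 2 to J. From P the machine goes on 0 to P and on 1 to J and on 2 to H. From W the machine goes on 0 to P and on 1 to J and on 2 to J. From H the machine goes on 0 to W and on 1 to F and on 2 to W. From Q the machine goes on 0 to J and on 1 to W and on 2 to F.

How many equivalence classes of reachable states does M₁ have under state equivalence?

First remove the unreachable states {N}; 8 states remain.
Start with accepting vs non-accepting: {P,S} | {B,F,H,J,Q,W}.
Refine {B,F,H,J,Q,W} on symbol 0: members go to different blocks, giving {B,H,Q} and {F,J,W}.
Stable partition: {P,S} | {B,H,Q} | {F,J,W} — 3 equivalence classes.

3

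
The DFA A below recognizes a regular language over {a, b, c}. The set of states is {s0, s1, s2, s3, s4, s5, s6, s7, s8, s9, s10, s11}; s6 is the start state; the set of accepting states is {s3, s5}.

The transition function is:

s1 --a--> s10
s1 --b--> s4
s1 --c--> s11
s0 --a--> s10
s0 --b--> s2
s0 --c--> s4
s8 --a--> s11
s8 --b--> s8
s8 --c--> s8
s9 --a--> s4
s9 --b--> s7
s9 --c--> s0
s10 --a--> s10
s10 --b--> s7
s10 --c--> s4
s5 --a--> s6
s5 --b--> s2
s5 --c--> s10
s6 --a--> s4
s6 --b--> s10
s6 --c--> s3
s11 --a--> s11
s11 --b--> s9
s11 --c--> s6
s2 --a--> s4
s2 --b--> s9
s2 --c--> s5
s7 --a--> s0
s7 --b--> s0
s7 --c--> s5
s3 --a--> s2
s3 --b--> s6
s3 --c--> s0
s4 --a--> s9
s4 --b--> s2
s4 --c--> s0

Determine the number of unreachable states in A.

BFS from s6 reaches {s0, s2, s3, s4, s5, s6, s7, s9, s10}; the 3 state(s) s1, s8, s11 are never visited.

3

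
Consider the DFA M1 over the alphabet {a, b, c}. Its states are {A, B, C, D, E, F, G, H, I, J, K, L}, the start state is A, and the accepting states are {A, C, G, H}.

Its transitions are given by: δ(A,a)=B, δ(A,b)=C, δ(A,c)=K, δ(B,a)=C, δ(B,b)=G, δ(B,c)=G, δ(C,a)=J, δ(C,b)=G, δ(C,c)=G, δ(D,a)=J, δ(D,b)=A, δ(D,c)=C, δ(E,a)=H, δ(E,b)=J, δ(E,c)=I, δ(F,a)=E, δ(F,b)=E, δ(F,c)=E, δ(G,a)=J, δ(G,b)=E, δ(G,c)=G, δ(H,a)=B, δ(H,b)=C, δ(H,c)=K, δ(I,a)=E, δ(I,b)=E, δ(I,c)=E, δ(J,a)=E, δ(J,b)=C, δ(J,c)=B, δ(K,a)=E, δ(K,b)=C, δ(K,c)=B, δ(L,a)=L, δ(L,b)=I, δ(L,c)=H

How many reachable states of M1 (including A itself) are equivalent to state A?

First remove the unreachable states {D,F,L}; 9 states remain.
Start with accepting vs non-accepting: {A,C,G,H} | {B,E,I,J,K}.
Refine {A,C,G,H} on symbol b: members go to different blocks, giving {A,C,H} and {G}.
On input b, block {A,C,H} splits into {A,H} and {C}.
On input a, block {B,E,I,J,K} splits into {I,J,K} and {B} and {E}.
Refine {I,J,K} on symbol b: members go to different blocks, giving {J,K} and {I}.
The partition is now stable with 7 blocks: {A,H} | {J,K} | {G} | {C} | {B} | {E} | {I}.
The equivalence class containing A is {A,H}, of size 2.

2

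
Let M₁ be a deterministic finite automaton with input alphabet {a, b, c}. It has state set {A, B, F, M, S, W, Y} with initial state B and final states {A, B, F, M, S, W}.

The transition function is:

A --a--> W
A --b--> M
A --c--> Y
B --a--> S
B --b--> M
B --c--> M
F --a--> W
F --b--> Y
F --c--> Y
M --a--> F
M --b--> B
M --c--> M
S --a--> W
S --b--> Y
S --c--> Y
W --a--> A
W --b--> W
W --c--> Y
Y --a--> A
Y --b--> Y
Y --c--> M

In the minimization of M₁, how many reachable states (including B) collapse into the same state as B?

All states are reachable from the start state.
Start with accepting vs non-accepting: {A,B,F,M,S,W} | {Y}.
Split {A,B,F,M,S,W} by δ(·,b) → {A,B,M,W} and {F,S}.
Split {A,B,M,W} by δ(·,a) → {B,M} and {A,W}.
Split {A,W} by δ(·,b) → {W} and {A}.
Stable partition: {B,M} | {Y} | {F,S} | {W} | {A} — 5 equivalence classes.
State B belongs to the block {B,M}, which has 2 states.

2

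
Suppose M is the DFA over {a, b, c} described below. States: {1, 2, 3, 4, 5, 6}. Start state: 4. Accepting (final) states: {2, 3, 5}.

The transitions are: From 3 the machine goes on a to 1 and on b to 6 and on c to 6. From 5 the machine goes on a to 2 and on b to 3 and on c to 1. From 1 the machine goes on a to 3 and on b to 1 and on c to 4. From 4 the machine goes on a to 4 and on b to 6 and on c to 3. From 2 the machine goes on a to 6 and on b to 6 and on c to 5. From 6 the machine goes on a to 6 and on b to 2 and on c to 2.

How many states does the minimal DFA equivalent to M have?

6

P0 = {2,3,5} | {1,4,6}.
Refine {2,3,5} on symbol a: members go to different blocks, giving {2,3} and {5}.
Refine {2,3} on symbol c: members go to different blocks, giving {2} and {3}.
Refine {1,4,6} on symbol a: members go to different blocks, giving {4,6} and {1}.
Refine {4,6} on symbol b: members go to different blocks, giving {4} and {6}.
Stable partition: {2} | {4} | {5} | {3} | {1} | {6} — 6 equivalence classes.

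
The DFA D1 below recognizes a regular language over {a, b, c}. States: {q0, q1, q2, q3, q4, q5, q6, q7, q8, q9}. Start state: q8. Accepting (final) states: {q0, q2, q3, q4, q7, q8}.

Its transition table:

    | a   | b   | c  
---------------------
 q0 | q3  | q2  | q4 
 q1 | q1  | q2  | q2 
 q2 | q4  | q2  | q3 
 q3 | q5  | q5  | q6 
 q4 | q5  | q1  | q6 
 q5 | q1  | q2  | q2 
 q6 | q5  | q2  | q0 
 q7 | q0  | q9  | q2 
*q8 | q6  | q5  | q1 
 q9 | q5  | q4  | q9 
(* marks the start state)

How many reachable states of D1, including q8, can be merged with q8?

3

First remove the unreachable states {q7,q9}; 8 states remain.
Initial partition by acceptance: {q0,q2,q3,q4,q8} | {q1,q5,q6}.
Split {q0,q2,q3,q4,q8} by δ(·,a) → {q3,q4,q8} and {q0,q2}.
Stable partition: {q3,q4,q8} | {q1,q5,q6} | {q0,q2} — 3 equivalence classes.
The equivalence class containing q8 is {q3,q4,q8}, of size 3.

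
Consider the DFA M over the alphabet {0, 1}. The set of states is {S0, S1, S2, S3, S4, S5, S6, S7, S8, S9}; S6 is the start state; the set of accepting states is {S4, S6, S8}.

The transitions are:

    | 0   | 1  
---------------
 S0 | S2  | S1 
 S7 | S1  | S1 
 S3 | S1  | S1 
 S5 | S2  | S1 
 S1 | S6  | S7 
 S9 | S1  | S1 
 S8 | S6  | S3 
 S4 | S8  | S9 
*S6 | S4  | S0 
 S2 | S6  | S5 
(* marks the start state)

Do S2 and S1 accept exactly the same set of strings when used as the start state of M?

Every state is reachable, so we keep all 10.
Start with accepting vs non-accepting: {S4,S6,S8} | {S0,S1,S2,S3,S5,S7,S9}.
On input 0, block {S0,S1,S2,S3,S5,S7,S9} splits into {S0,S3,S5,S7,S9} and {S1,S2}.
Stable partition: {S4,S6,S8} | {S0,S3,S5,S7,S9} | {S1,S2} — 3 equivalence classes.
S2 and S1 lie in the same block of the stable partition, so they are equivalent — no string distinguishes them.

Yes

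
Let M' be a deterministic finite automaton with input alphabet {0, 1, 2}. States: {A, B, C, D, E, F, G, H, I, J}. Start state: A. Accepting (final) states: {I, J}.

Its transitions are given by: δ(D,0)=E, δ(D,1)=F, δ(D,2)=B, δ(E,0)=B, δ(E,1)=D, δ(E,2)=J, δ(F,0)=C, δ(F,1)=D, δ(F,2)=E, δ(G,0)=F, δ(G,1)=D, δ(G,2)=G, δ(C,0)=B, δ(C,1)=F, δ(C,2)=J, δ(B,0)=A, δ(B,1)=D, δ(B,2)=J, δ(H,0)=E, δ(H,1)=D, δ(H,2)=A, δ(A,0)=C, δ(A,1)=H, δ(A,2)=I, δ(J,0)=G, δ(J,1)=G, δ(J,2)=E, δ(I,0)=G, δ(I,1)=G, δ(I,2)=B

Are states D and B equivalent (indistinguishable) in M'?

All states are reachable from the start state.
P0 = {I,J} | {A,B,C,D,E,F,G,H}.
Refine {A,B,C,D,E,F,G,H} on symbol 2: members go to different blocks, giving {A,B,C,E} and {D,F,G,H}.
Split {D,F,G,H} by δ(·,0) → {D,F,H} and {G}.
No further refinement is possible. Final partition (4 blocks): {I,J} | {A,B,C,E} | {D,F,H} | {G}.
D and B end up in different blocks, so they are distinguishable. For instance, the string '2' is accepted from only B.

No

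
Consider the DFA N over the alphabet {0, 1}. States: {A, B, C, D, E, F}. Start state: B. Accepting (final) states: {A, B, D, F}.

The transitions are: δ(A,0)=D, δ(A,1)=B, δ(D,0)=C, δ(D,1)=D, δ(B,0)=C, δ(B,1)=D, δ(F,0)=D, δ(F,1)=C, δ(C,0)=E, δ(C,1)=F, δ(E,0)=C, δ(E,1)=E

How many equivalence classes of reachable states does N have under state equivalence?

4

Reachable states from the start: {B,C,D,E,F}. Unreachable: {A} — drop them.
P0 = {B,D,F} | {C,E}.
On input 0, block {B,D,F} splits into {B,D} and {F}.
Refine {C,E} on symbol 1: members go to different blocks, giving {C} and {E}.
No further refinement is possible. Final partition (4 blocks): {B,D} | {C} | {F} | {E}.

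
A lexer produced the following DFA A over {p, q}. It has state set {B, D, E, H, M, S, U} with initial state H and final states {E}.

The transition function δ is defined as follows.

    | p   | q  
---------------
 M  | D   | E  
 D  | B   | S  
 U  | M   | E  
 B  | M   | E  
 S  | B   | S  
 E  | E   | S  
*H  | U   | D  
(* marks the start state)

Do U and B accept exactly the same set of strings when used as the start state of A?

Yes

P0 = {E} | {B,D,H,M,S,U}.
Refine {B,D,H,M,S,U} on symbol q: members go to different blocks, giving {B,M,U} and {D,H,S}.
Refine {B,M,U} on symbol p: members go to different blocks, giving {B,U} and {M}.
Stable partition: {E} | {B,U} | {D,H,S} | {M} — 4 equivalence classes.
U and B lie in the same block of the stable partition, so they are equivalent — no string distinguishes them.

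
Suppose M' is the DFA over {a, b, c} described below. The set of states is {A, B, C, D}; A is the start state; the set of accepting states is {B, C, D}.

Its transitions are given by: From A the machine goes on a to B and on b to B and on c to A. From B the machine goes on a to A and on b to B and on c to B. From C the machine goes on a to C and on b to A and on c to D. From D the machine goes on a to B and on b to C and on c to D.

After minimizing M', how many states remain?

2

Reachable states from the start: {A,B}. Unreachable: {C,D} — drop them.
P0 = {B} | {A}.
No further refinement is possible. Final partition (2 blocks): {B} | {A}.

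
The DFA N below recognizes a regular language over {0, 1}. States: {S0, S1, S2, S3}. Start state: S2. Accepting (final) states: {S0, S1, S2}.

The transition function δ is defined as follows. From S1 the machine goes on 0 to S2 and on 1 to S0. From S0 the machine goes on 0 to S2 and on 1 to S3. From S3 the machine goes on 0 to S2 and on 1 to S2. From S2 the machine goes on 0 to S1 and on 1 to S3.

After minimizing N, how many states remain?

Start with accepting vs non-accepting: {S0,S1,S2} | {S3}.
On input 1, block {S0,S1,S2} splits into {S0,S2} and {S1}.
Refine {S0,S2} on symbol 0: members go to different blocks, giving {S0} and {S2}.
Stable partition: {S0} | {S3} | {S1} | {S2} — 4 equivalence classes.

4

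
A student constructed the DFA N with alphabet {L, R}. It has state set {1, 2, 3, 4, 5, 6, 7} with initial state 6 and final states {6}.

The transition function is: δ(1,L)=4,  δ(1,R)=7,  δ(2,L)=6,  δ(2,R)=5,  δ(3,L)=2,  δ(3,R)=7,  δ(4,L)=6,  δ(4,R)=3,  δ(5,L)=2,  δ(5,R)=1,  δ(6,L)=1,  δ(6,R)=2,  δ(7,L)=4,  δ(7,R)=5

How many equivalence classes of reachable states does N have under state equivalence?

3

All states are reachable from the start state.
Start with accepting vs non-accepting: {6} | {1,2,3,4,5,7}.
On input L, block {1,2,3,4,5,7} splits into {1,3,5,7} and {2,4}.
No further refinement is possible. Final partition (3 blocks): {6} | {1,3,5,7} | {2,4}.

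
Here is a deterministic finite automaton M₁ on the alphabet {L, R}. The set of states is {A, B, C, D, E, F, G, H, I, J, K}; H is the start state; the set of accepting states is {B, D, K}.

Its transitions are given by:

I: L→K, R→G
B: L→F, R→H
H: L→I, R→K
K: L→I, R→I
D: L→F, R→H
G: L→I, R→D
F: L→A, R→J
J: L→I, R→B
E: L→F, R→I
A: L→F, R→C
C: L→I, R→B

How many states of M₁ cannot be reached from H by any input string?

BFS from H reaches {A, B, C, D, F, G, H, I, J, K}; the 1 state(s) E are never visited.

1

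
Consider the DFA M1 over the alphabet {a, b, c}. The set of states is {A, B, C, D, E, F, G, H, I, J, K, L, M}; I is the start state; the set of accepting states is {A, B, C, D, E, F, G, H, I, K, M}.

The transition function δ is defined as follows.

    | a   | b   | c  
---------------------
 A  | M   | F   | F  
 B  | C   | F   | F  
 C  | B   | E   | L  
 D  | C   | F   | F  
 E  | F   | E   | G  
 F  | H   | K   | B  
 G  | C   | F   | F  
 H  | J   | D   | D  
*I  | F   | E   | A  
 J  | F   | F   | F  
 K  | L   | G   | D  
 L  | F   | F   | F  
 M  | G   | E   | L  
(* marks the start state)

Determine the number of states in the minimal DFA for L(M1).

6

Start with accepting vs non-accepting: {A,B,C,D,E,F,G,H,I,K,M} | {J,L}.
Split {A,B,C,D,E,F,G,H,I,K,M} by δ(·,a) → {A,B,C,D,E,F,G,I,M} and {H,K}.
Refine {A,B,C,D,E,F,G,I,M} on symbol a: members go to different blocks, giving {A,B,C,D,E,G,I,M} and {F}.
On input a, block {A,B,C,D,E,G,I,M} splits into {A,B,C,D,G,M} and {E,I}.
Refine {A,B,C,D,G,M} on symbol b: members go to different blocks, giving {A,B,D,G} and {C,M}.
The partition is now stable with 6 blocks: {A,B,D,G} | {J,L} | {H,K} | {F} | {E,I} | {C,M}.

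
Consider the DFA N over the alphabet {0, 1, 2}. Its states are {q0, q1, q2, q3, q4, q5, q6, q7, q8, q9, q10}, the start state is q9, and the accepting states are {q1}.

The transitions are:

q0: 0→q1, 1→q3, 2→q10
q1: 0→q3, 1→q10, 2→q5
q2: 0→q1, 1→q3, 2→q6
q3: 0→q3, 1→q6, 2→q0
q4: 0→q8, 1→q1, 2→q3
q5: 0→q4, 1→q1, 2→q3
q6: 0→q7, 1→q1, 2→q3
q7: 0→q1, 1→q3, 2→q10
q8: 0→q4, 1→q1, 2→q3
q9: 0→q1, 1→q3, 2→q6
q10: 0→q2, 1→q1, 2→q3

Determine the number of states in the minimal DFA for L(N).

All states are reachable from the start state.
Start with accepting vs non-accepting: {q1} | {q0,q2,q3,q4,q5,q6,q7,q8,q9,q10}.
Refine {q0,q2,q3,q4,q5,q6,q7,q8,q9,q10} on symbol 0: members go to different blocks, giving {q3,q4,q5,q6,q8,q10} and {q0,q2,q7,q9}.
On input 0, block {q3,q4,q5,q6,q8,q10} splits into {q3,q4,q5,q8} and {q6,q10}.
Split {q3,q4,q5,q8} by δ(·,1) → {q4,q5,q8} and {q3}.
No further refinement is possible. Final partition (5 blocks): {q1} | {q4,q5,q8} | {q0,q2,q7,q9} | {q6,q10} | {q3}.

5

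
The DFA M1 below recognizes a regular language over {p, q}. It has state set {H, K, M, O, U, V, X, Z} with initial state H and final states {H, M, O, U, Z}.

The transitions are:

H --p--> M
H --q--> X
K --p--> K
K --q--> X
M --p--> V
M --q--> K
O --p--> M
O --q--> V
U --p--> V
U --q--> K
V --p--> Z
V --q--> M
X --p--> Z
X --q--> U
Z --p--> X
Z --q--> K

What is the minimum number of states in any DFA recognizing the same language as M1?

4

Reachable states from the start: {H,K,M,U,V,X,Z}. Unreachable: {O} — drop them.
P0 = {H,M,U,Z} | {K,V,X}.
Split {H,M,U,Z} by δ(·,p) → {M,U,Z} and {H}.
Split {K,V,X} by δ(·,p) → {V,X} and {K}.
Stable partition: {M,U,Z} | {V,X} | {H} | {K} — 4 equivalence classes.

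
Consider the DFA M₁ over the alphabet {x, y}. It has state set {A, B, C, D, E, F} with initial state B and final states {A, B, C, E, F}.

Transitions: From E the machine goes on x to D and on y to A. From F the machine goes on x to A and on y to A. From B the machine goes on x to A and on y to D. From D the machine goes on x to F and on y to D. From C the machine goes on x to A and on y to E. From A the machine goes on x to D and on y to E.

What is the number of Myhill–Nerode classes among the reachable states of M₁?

4

Reachable states from the start: {A,B,D,E,F}. Unreachable: {C} — drop them.
Initial partition by acceptance: {A,B,E,F} | {D}.
On input x, block {A,B,E,F} splits into {A,E} and {B,F}.
On input y, block {B,F} splits into {B} and {F}.
No further refinement is possible. Final partition (4 blocks): {A,E} | {D} | {B} | {F}.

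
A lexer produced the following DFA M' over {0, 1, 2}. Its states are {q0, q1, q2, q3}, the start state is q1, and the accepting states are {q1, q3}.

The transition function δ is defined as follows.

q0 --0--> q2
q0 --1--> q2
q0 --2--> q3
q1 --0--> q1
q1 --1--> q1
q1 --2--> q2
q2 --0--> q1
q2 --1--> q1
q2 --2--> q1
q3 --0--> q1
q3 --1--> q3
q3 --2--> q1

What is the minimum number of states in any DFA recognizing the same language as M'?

2

Reachable states from the start: {q1,q2}. Unreachable: {q0,q3} — drop them.
Start with accepting vs non-accepting: {q1} | {q2}.
The partition is now stable with 2 blocks: {q1} | {q2}.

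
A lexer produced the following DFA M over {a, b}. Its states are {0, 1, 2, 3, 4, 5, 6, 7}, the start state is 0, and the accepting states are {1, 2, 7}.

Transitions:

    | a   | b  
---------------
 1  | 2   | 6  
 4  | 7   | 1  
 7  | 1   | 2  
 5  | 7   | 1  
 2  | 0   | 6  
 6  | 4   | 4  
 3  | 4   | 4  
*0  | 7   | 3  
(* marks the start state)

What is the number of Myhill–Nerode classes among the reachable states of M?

Reachable states from the start: {0,1,2,3,4,6,7}. Unreachable: {5} — drop them.
Start with accepting vs non-accepting: {1,2,7} | {0,3,4,6}.
Refine {1,2,7} on symbol a: members go to different blocks, giving {1,7} and {2}.
Split {1,7} by δ(·,a) → {1} and {7}.
Refine {0,3,4,6} on symbol a: members go to different blocks, giving {0,4} and {3,6}.
On input b, block {0,4} splits into {0} and {4}.
No further refinement is possible. Final partition (6 blocks): {1} | {0} | {2} | {7} | {3,6} | {4}.

6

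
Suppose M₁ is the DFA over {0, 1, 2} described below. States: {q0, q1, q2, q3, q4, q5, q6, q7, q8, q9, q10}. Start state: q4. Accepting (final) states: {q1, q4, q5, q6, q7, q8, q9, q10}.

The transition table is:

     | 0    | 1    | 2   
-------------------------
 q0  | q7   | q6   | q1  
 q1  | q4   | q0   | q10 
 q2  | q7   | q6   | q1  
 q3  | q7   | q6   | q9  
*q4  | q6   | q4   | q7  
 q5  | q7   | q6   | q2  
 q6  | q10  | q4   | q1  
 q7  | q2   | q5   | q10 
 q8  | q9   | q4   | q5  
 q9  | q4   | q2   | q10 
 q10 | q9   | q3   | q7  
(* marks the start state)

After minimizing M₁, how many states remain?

First remove the unreachable states {q8}; 10 states remain.
Initial partition by acceptance: {q1,q4,q5,q6,q7,q9,q10} | {q0,q2,q3}.
On input 0, block {q1,q4,q5,q6,q7,q9,q10} splits into {q1,q4,q5,q6,q9,q10} and {q7}.
On input 0, block {q1,q4,q5,q6,q9,q10} splits into {q1,q4,q6,q9,q10} and {q5}.
On input 1, block {q1,q4,q6,q9,q10} splits into {q1,q9,q10} and {q4,q6}.
On input 0, block {q1,q9,q10} splits into {q1,q9} and {q10}.
Refine {q4,q6} on symbol 0: members go to different blocks, giving {q4} and {q6}.
No further refinement is possible. Final partition (7 blocks): {q1,q9} | {q0,q2,q3} | {q7} | {q5} | {q4} | {q10} | {q6}.

7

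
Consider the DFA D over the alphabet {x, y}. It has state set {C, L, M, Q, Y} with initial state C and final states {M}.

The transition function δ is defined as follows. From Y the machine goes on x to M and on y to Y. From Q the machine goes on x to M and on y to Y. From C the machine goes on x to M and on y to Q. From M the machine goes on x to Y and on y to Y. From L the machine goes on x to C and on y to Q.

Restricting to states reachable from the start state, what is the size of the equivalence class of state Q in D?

3

States {L} cannot be reached from the start state, so discard them.
Start with accepting vs non-accepting: {M} | {C,Q,Y}.
No further refinement is possible. Final partition (2 blocks): {M} | {C,Q,Y}.
State Q belongs to the block {C,Q,Y}, which has 3 states.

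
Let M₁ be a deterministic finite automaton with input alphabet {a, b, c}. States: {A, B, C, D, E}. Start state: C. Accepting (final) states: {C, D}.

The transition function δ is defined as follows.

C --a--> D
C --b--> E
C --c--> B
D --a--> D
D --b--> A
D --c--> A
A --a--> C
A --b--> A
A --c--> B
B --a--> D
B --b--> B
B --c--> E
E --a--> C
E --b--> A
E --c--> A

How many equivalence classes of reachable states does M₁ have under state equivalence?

2

Start with accepting vs non-accepting: {C,D} | {A,B,E}.
The partition is now stable with 2 blocks: {C,D} | {A,B,E}.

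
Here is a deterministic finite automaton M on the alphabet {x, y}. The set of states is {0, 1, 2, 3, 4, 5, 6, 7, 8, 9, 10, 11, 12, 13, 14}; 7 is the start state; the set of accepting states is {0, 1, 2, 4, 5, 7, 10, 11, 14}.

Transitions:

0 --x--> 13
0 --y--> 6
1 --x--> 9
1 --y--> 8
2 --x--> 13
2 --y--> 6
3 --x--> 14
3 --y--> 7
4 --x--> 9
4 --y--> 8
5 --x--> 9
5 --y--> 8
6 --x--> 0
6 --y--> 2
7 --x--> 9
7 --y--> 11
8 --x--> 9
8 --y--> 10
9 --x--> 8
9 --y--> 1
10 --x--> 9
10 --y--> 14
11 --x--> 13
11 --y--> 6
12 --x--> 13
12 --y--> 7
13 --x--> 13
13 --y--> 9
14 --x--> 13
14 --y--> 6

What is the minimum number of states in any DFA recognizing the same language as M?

States {3,4,5,12} cannot be reached from the start state, so discard them.
P0 = {0,1,2,7,10,11,14} | {6,8,9,13}.
On input y, block {0,1,2,7,10,11,14} splits into {0,1,2,11,14} and {7,10}.
Refine {6,8,9,13} on symbol x: members go to different blocks, giving {8,9,13} and {6}.
On input y, block {0,1,2,11,14} splits into {0,2,11,14} and {1}.
On input y, block {8,9,13} splits into {8} and {9} and {13}.
Stable partition: {0,2,11,14} | {8} | {7,10} | {6} | {1} | {9} | {13} — 7 equivalence classes.

7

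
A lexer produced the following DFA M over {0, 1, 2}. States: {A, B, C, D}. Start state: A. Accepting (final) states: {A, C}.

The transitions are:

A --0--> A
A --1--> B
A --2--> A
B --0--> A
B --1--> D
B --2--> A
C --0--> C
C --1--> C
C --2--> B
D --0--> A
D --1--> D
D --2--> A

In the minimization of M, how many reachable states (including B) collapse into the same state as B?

Reachable states from the start: {A,B,D}. Unreachable: {C} — drop them.
P0 = {A} | {B,D}.
No further refinement is possible. Final partition (2 blocks): {A} | {B,D}.
State B belongs to the block {B,D}, which has 2 states.

2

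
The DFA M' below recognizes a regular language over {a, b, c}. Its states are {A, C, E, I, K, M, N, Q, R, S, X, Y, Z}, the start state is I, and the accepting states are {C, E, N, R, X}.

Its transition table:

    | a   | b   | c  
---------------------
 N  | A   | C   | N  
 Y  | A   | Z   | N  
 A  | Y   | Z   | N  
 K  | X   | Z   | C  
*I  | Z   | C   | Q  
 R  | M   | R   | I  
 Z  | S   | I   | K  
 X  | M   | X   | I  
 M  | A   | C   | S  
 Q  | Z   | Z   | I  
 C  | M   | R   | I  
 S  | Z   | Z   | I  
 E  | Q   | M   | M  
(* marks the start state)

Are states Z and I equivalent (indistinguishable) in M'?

No

First remove the unreachable states {E}; 12 states remain.
P0 = {C,N,R,X} | {A,I,K,M,Q,S,Y,Z}.
Refine {C,N,R,X} on symbol c: members go to different blocks, giving {C,R,X} and {N}.
Split {A,I,K,M,Q,S,Y,Z} by δ(·,a) → {A,I,M,Q,S,Y,Z} and {K}.
On input b, block {A,I,M,Q,S,Y,Z} splits into {A,Q,S,Y,Z} and {I,M}.
Split {A,Q,S,Y,Z} by δ(·,b) → {A,Q,S,Y} and {Z}.
Refine {A,Q,S,Y} on symbol a: members go to different blocks, giving {A,Y} and {Q,S}.
On input a, block {I,M} splits into {M} and {I}.
No further refinement is possible. Final partition (8 blocks): {C,R,X} | {A,Y} | {N} | {K} | {M} | {Z} | {Q,S} | {I}.
Z and I end up in different blocks, so they are distinguishable. For instance, the string 'b' is accepted from only I.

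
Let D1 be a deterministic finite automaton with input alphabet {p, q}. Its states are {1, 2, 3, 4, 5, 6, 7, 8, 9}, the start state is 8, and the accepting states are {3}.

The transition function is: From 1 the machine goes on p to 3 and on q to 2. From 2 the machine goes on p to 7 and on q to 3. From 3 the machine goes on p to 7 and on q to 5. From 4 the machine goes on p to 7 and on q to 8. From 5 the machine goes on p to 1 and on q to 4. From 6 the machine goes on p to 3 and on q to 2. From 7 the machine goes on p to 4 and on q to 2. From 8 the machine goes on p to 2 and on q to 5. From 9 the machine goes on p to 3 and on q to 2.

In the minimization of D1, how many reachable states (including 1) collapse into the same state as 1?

First remove the unreachable states {6,9}; 7 states remain.
Initial partition by acceptance: {3} | {1,2,4,5,7,8}.
Split {1,2,4,5,7,8} by δ(·,p) → {2,4,5,7,8} and {1}.
Split {2,4,5,7,8} by δ(·,p) → {2,4,7,8} and {5}.
Split {2,4,7,8} by δ(·,q) → {4,7} and {2} and {8}.
Split {4,7} by δ(·,q) → {4} and {7}.
No further refinement is possible. Final partition (7 blocks): {3} | {4} | {1} | {5} | {2} | {8} | {7}.
The equivalence class containing 1 is {1}, of size 1.

1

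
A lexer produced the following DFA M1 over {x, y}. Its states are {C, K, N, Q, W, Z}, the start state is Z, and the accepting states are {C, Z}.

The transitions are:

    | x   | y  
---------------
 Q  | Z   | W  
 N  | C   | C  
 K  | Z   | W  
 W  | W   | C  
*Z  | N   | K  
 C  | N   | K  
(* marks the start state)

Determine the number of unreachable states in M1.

Starting at Z and following transitions, the reachable set is {C, K, N, W, Z}. That leaves Q unreachable — 1 in total.

1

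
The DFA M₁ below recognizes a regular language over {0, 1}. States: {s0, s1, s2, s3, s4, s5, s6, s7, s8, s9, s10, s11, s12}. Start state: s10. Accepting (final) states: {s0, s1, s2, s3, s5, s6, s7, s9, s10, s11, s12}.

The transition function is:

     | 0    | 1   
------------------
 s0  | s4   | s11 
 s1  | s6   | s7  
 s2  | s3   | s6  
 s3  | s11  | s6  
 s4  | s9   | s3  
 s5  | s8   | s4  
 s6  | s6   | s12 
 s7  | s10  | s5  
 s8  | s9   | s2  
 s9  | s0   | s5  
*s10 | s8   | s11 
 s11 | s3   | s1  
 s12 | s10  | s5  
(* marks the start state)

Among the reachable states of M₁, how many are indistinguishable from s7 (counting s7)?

3

Initial partition by acceptance: {s0,s1,s2,s3,s5,s6,s7,s9,s10,s11,s12} | {s4,s8}.
On input 0, block {s0,s1,s2,s3,s5,s6,s7,s9,s10,s11,s12} splits into {s1,s2,s3,s6,s7,s9,s11,s12} and {s0,s5,s10}.
Refine {s1,s2,s3,s6,s7,s9,s11,s12} on symbol 0: members go to different blocks, giving {s1,s2,s3,s6,s11} and {s7,s9,s12}.
On input 1, block {s1,s2,s3,s6,s11} splits into {s2,s3,s11} and {s1,s6}.
Refine {s0,s5,s10} on symbol 1: members go to different blocks, giving {s0,s10} and {s5}.
Stable partition: {s2,s3,s11} | {s4,s8} | {s0,s10} | {s7,s9,s12} | {s1,s6} | {s5} — 6 equivalence classes.
State s7 belongs to the block {s7,s9,s12}, which has 3 states.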